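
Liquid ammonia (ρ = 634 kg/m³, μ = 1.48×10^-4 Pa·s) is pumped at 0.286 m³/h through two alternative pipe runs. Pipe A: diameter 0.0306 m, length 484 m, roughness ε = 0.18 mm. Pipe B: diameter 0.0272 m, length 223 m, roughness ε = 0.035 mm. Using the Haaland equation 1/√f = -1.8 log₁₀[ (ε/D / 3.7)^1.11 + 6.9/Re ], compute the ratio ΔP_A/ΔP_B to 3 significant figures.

ΔP_A/ΔP_B ≈ 1.51

Pipe A: V = Q/A = 7.944e-05/0.0007354 = 0.108 m/s; Re = 1.416e+04; ε/D = 0.00588; Haaland → f = 0.03679; ΔP_A = f(L/D)(ρV²/2) = 2153 Pa.
Pipe B: V = Q/A = 7.944e-05/0.0005811 = 0.1367 m/s; Re = 1.593e+04; ε/D = 0.00129; Haaland → f = 0.02944; ΔP_B = f(L/D)(ρV²/2) = 1430 Pa.
ΔP_A/ΔP_B = 2153/1430 = 1.51.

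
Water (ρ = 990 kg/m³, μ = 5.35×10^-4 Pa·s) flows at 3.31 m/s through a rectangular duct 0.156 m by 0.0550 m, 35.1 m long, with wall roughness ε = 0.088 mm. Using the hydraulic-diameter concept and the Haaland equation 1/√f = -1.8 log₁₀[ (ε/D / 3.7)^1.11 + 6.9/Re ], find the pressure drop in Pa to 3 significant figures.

ΔP ≈ 48100 Pa

Hydraulic diameter D_h = 4A/P = 4·(0.156·0.055)/(2·(0.156+0.055)) = 0.03432/0.422 = 0.08133 m.
Re = ρVD_h/μ = 990·3.31·0.08133/0.000535 = 4.981e+05.
ε/D_h = 8.8e-05/0.08133 = 0.00108; Haaland gives 1/√f = -1.8 log₁₀[0.000119+1.39e-05] = 6.975, so f = 0.02055.
ΔP = f(L/D_h)(ρV²/2) = 0.02055·35.1/0.08133·5423 = 4.811e+04 Pa.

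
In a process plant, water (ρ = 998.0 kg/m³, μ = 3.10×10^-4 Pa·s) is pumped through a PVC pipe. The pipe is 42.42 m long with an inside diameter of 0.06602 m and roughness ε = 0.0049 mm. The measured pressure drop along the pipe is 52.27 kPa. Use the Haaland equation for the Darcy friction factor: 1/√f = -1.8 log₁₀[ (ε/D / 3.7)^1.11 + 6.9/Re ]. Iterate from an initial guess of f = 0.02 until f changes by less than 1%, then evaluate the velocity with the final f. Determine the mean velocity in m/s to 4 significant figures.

Rearranging Darcy-Weisbach: V = √(2·ΔP·D/(f·L·ρ)). With ε/D = 4.9e-06/0.06602 = 7.42e-05, iterate starting from f = 0.02:
  f = 0.02 → V = √(2·5.227e+04·0.06602/(0.02·42.42·998)) = 2.855 m/s; Re = ρVD/μ = 6.068e+05; f → 0.01364
  f = 0.01364 → V = 3.458 m/s; Re = 7.349e+05; f → 0.01334
  f = 0.01334 → V = 3.496 m/s; Re = 7.43e+05; f → 0.01333
Converged (Δf/f < 1%). With the final f = 0.01333: V = √(2·5.227e+04·0.06602/(0.01333·42.42·998)) = 3.498 m/s.

V ≈ 3.498 m/s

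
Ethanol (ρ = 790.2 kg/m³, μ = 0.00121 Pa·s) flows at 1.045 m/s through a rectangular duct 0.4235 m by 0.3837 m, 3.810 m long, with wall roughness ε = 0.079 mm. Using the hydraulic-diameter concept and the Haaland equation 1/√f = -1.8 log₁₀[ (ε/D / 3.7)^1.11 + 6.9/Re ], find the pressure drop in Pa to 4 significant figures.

Hydraulic diameter D_h = 4A/P = 4·(0.4235·0.3837)/(2·(0.4235+0.3837)) = 0.65/1.614 = 0.4026 m.
Re = ρVD_h/μ = 790.2·1.045·0.4026/0.00121 = 2.748e+05.
ε/D_h = 7.9e-05/0.4026 = 0.000196; Haaland gives 1/√f = -1.8 log₁₀[1.8e-05+2.51e-05] = 7.859, so f = 0.01619.
ΔP = f(L/D_h)(ρV²/2) = 0.01619·3.81/0.4026·431.5 = 66.11 Pa.

ΔP ≈ 66.11 Pa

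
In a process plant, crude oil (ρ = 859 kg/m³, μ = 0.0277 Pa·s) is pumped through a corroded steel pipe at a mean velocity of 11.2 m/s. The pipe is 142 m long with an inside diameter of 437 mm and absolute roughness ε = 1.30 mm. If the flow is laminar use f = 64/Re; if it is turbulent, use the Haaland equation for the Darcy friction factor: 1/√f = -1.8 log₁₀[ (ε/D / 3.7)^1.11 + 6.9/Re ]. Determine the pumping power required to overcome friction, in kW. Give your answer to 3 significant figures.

Reynolds number Re = ρVD/μ = 859 · 11.2 · 0.437 / 0.0277 = 1.518e+05.
Re > 4000 → turbulent. Relative roughness ε/D = 0.0013/0.437 = 0.00297. Haaland: 1/√f = -1.8 log₁₀[(0.00297/3.7)^1.11 + 6.9/1.518e+05] = -1.8 log₁₀[0.000367 + 4.55e-05] = 6.092, so f = 0.02694.
Darcy-Weisbach: ΔP = f(L/D)(ρV²/2) = 0.02694·(142/0.437)·(859·11.2²/2) = 0.02694·324.9·5.388e+04 = 4.717e+05 Pa.
Q = V·A = 11.2·0.15 = 1.68 m³/s.
Pumping power P = QΔP = 1.68·4.717e+05 = 792400 W = 792 kW.

P ≈ 792 kW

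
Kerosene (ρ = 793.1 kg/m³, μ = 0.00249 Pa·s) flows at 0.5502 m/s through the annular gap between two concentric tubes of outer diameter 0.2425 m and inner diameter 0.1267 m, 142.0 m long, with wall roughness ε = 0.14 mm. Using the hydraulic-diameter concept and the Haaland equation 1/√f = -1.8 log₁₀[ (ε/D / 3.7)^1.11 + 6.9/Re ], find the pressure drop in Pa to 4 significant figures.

Hydraulic diameter D_h = 4A/P = D_o - D_i = 0.2425 - 0.1267 = 0.1158 m.
Re = ρVD_h/μ = 793.1·0.5502·0.1158/0.00249 = 2.029e+04.
ε/D_h = 0.00014/0.1158 = 0.00121; Haaland gives 1/√f = -1.8 log₁₀[0.000135+0.00034] = 5.982, so f = 0.02795.
ΔP = f(L/D_h)(ρV²/2) = 0.02795·142/0.1158·120 = 4114 Pa.

ΔP ≈ 4114 Pa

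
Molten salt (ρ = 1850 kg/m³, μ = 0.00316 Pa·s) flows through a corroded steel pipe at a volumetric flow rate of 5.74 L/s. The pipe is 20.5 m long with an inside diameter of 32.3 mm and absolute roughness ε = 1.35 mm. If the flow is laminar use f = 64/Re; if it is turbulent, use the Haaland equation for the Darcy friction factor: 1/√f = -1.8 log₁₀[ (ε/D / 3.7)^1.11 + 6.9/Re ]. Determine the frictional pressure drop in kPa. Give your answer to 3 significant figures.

ΔP ≈ 1910 kPa

Q = 5.74 L/s = 5.74/1000 = 0.00574 m³/s.
Cross-sectional area A = πD²/4 = π(0.0323)²/4 = 0.0008194 m²; mean velocity V = Q/A = 0.00574/0.0008194 = 7.005 m/s.
Reynolds number Re = ρVD/μ = 1850 · 7.005 · 0.0323 / 0.00316 = 1.325e+05.
Re > 4000 → turbulent. Relative roughness ε/D = 0.00135/0.0323 = 0.0418. Haaland: 1/√f = -1.8 log₁₀[(0.0418/3.7)^1.11 + 6.9/1.325e+05] = -1.8 log₁₀[0.0069 + 5.21e-05] = 3.884, so f = 0.06628.
Darcy-Weisbach: ΔP = f(L/D)(ρV²/2) = 0.06628·(20.5/0.0323)·(1850·7.005²/2) = 0.06628·634.7·4.539e+04 = 1.909e+06 Pa.
ΔP = 1.909e+06 Pa = 1910 kPa.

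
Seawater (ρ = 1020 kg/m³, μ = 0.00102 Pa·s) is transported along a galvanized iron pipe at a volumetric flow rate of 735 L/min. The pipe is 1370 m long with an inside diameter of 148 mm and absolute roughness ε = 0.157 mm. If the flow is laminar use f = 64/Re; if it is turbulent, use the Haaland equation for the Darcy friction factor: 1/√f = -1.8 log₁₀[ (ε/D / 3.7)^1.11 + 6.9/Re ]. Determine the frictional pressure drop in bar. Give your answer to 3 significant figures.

ΔP ≈ 0.528 bar

Q = 735 L/min = 735/60000 = 0.01225 m³/s.
Cross-sectional area A = πD²/4 = π(0.148)²/4 = 0.0172 m²; mean velocity V = Q/A = 0.01225/0.0172 = 0.7121 m/s.
Reynolds number Re = ρVD/μ = 1020 · 0.7121 · 0.148 / 0.00102 = 1.054e+05.
Re > 4000 → turbulent. Relative roughness ε/D = 0.000157/0.148 = 0.00106. Haaland: 1/√f = -1.8 log₁₀[(0.00106/3.7)^1.11 + 6.9/1.054e+05] = -1.8 log₁₀[0.000117 + 6.55e-05] = 6.73, so f = 0.02208.
Darcy-Weisbach: ΔP = f(L/D)(ρV²/2) = 0.02208·(1370/0.148)·(1020·0.7121²/2) = 0.02208·9257·258.6 = 5.284e+04 Pa.
ΔP = 5.284e+04 Pa = 0.528 bar.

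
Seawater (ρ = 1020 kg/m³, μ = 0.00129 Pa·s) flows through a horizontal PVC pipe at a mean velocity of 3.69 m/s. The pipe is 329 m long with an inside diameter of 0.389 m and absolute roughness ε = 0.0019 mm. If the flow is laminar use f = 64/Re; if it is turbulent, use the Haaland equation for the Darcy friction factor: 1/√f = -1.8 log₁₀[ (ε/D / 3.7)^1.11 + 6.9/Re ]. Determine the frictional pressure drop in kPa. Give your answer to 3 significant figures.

ΔP ≈ 67.2 kPa

Reynolds number Re = ρVD/μ = 1020 · 3.69 · 0.389 / 0.00129 = 1.135e+06.
Re > 4000 → turbulent. Relative roughness ε/D = 1.9e-06/0.389 = 4.88e-06. Haaland: 1/√f = -1.8 log₁₀[(4.88e-06/3.7)^1.11 + 6.9/1.135e+06] = -1.8 log₁₀[2.98e-07 + 6.08e-06] = 9.352, so f = 0.01143.
Darcy-Weisbach: ΔP = f(L/D)(ρV²/2) = 0.01143·(329/0.389)·(1020·3.69²/2) = 0.01143·845.8·6944 = 6.716e+04 Pa.
ΔP = 6.716e+04 Pa = 67.2 kPa.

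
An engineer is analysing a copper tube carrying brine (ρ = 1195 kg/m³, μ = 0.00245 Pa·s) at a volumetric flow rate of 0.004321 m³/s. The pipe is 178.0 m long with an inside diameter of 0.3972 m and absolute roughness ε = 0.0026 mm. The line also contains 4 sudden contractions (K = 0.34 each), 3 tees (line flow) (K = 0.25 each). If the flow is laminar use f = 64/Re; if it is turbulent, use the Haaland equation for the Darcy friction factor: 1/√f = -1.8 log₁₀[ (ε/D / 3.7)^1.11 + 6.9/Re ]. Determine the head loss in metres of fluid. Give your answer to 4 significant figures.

Cross-sectional area A = πD²/4 = π(0.3972)²/4 = 0.1239 m²; mean velocity V = Q/A = 0.004321/0.1239 = 0.03487 m/s.
Reynolds number Re = ρVD/μ = 1195 · 0.03487 · 0.3972 / 0.00245 = 6756.
Re > 4000 → turbulent. Relative roughness ε/D = 2.6e-06/0.3972 = 6.55e-06. Haaland: 1/√f = -1.8 log₁₀[(6.55e-06/3.7)^1.11 + 6.9/6756] = -1.8 log₁₀[4.12e-07 + 0.00102] = 5.383, so f = 0.03451.
Total minor-loss coefficient ΣK = 4·0.34 + 3·0.25 = 2.11.
ΔP = [f·L/D + ΣK]·(ρV²/2) = [0.03451·178/0.3972 + 2.11]·(1195·0.03487²/2) = [15.46 + 2.11]·0.7266 = 12.77 Pa.
Head loss h_f = ΔP/(ρg) = 12.77/(1195·9.81) = 0.001089 m.

h_f ≈ 0.001089 m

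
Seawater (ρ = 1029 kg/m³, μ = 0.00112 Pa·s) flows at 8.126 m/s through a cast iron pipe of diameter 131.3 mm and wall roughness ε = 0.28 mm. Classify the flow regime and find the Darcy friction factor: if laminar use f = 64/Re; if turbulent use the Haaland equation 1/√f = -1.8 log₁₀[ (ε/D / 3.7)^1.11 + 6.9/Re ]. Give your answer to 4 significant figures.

Re = ρVD/μ = 1029·8.126·0.1313/0.00112 = 9.803e+05.
Re > 4000 → turbulent. ε/D = 0.00028/0.1313 = 0.00213; Haaland: 1/√f = -1.8 log₁₀[0.000254 + 7.04e-06] = 6.451, so f = 0.02403.

f ≈ 0.02403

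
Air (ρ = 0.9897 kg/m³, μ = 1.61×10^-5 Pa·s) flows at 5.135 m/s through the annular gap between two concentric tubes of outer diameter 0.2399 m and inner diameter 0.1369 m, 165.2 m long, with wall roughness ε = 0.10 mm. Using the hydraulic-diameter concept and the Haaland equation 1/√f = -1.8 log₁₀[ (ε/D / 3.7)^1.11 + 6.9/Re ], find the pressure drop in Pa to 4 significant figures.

Hydraulic diameter D_h = 4A/P = D_o - D_i = 0.2399 - 0.1369 = 0.103 m.
Re = ρVD_h/μ = 0.9897·5.135·0.103/1.61e-05 = 3.251e+04.
ε/D_h = 0.0001/0.103 = 0.000971; Haaland gives 1/√f = -1.8 log₁₀[0.000106+0.000212] = 6.295, so f = 0.02523.
ΔP = f(L/D_h)(ρV²/2) = 0.02523·165.2/0.103·13.05 = 528.1 Pa.

ΔP ≈ 528.1 Pa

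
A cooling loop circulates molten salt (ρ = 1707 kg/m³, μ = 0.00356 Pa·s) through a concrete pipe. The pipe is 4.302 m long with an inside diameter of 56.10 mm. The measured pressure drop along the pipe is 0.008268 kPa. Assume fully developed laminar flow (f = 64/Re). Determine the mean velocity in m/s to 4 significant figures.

For laminar flow, f = 64/Re with Re = ρVD/μ, so Darcy-Weisbach reduces to ΔP = 32μLV/D². Solving for V: V = ΔP·D²/(32μL) = 8.268·(0.0561)²/(32·0.00356·4.302) = 0.0531 m/s.
Check: Re = ρVD/μ = 1707·0.0531·0.0561/0.00356 = 1428 < 2300, so the laminar assumption holds.

V ≈ 0.05310 m/s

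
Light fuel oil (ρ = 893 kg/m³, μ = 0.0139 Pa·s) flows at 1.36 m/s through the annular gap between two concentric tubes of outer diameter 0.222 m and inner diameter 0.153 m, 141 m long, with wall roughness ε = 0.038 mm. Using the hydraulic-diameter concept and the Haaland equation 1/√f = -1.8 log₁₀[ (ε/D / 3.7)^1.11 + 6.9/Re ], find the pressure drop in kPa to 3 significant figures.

Hydraulic diameter D_h = 4A/P = D_o - D_i = 0.222 - 0.153 = 0.069 m.
Re = ρVD_h/μ = 893·1.36·0.069/0.0139 = 6029.
ε/D_h = 3.8e-05/0.069 = 0.000551; Haaland gives 1/√f = -1.8 log₁₀[5.65e-05+0.00114] = 5.257, so f = 0.03619.
ΔP = f(L/D_h)(ρV²/2) = 0.03619·141/0.069·825.8 = 6.107e+04 Pa.
ΔP = 61.1 kPa.

ΔP ≈ 61.1 kPa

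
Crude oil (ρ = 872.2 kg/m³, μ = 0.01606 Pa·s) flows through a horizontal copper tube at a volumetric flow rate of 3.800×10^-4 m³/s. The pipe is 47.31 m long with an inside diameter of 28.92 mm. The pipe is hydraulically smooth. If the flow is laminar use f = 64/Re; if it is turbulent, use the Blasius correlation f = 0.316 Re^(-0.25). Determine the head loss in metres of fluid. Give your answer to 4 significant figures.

Cross-sectional area A = πD²/4 = π(0.02892)²/4 = 0.0006569 m²; mean velocity V = Q/A = 0.00038/0.0006569 = 0.5785 m/s.
Reynolds number Re = ρVD/μ = 872.2 · 0.5785 · 0.02892 / 0.0161 = 908.6.
Re < 2300 → laminar flow, so f = 64/Re = 64/908.6 = 0.07044 (the turbulent correlation is not needed).
Darcy-Weisbach: ΔP = f(L/D)(ρV²/2) = 0.07044·(47.31/0.02892)·(872.2·0.5785²/2) = 0.07044·1636·145.9 = 1.682e+04 Pa.
Head loss h_f = ΔP/(ρg) = 1.682e+04/(872.2·9.81) = 1.965 m.

h_f ≈ 1.965 m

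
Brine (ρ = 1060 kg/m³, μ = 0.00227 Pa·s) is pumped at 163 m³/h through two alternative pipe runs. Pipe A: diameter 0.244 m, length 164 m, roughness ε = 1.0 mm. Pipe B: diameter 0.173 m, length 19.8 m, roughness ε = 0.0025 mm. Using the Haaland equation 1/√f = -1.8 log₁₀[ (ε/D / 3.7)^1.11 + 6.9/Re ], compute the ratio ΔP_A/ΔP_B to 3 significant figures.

ΔP_A/ΔP_B ≈ 2.68

Pipe A: V = Q/A = 0.04528/0.04676 = 0.9683 m/s; Re = 1.103e+05; ε/D = 0.0041; Haaland → f = 0.02955; ΔP_A = f(L/D)(ρV²/2) = 9871 Pa.
Pipe B: V = Q/A = 0.04528/0.02351 = 1.926 m/s; Re = 1.556e+05; ε/D = 1.45e-05; Haaland → f = 0.01636; ΔP_B = f(L/D)(ρV²/2) = 3682 Pa.
ΔP_A/ΔP_B = 9871/3682 = 2.68.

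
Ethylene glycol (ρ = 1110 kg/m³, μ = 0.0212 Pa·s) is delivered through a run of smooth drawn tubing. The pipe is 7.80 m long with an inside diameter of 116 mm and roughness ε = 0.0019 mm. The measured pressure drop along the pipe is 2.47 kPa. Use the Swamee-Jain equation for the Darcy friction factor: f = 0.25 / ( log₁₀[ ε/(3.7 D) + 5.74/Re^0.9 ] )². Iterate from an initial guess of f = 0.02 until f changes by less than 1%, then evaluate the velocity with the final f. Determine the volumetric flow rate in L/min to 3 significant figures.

Q ≈ 909 L/min

Rearranging Darcy-Weisbach: V = √(2·ΔP·D/(f·L·ρ)). With ε/D = 1.9e-06/0.116 = 1.64e-05, iterate starting from f = 0.02:
  f = 0.02 → V = √(2·2470·0.116/(0.02·7.8·1110)) = 1.819 m/s; Re = ρVD/μ = 1.105e+04; f → 0.03017
  f = 0.03017 → V = 1.481 m/s; Re = 8996; f → 0.03192
  f = 0.03192 → V = 1.44 m/s; Re = 8746; f → 0.03217
Converged (Δf/f < 1%). With the final f = 0.03217: V = √(2·2470·0.116/(0.03217·7.8·1110)) = 1.434 m/s.
Q = V·A = 1.434·(π/4·0.116²) = 0.01516 m³/s = 909 L/min.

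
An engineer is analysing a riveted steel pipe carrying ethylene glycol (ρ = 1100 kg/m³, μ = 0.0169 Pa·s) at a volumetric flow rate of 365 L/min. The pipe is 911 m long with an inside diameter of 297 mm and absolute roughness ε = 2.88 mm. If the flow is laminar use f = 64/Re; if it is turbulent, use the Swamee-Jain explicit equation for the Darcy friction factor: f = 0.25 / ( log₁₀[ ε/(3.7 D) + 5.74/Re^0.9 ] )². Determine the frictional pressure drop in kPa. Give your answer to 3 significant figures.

Q = 365 L/min = 365/60000 = 0.006083 m³/s.
Cross-sectional area A = πD²/4 = π(0.297)²/4 = 0.06928 m²; mean velocity V = Q/A = 0.006083/0.06928 = 0.08781 m/s.
Reynolds number Re = ρVD/μ = 1100 · 0.08781 · 0.297 / 0.0169 = 1697.
Re < 2300 → laminar flow, so f = 64/Re = 64/1697 = 0.0377 (the turbulent correlation is not needed).
Darcy-Weisbach: ΔP = f(L/D)(ρV²/2) = 0.0377·(911/0.297)·(1100·0.08781²/2) = 0.0377·3067·4.241 = 490.4 Pa.
ΔP = 490.4 Pa = 0.490 kPa.

ΔP ≈ 0.490 kPa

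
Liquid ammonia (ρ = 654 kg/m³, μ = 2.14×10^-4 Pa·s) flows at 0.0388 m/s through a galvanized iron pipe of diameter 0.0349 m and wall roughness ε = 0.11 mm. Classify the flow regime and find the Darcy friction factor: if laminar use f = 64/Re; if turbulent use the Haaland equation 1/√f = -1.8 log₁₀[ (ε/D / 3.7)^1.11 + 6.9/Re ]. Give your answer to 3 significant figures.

Re = ρVD/μ = 654·0.0388·0.0349/0.000214 = 4138.
Re > 4000 → turbulent. ε/D = 0.00011/0.0349 = 0.00315; Haaland: 1/√f = -1.8 log₁₀[0.000391 + 0.00167] = 4.835, so f = 0.04277.

f ≈ 0.0428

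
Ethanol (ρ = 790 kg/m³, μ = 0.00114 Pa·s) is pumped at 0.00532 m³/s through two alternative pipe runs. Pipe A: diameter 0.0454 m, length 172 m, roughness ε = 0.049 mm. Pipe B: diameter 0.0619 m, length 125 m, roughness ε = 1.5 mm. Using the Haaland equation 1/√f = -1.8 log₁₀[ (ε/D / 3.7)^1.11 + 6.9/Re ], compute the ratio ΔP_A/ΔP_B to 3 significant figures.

Pipe A: V = Q/A = 0.00532/0.001619 = 3.286 m/s; Re = 1.034e+05; ε/D = 0.00108; Haaland → f = 0.02217; ΔP_A = f(L/D)(ρV²/2) = 3.584e+05 Pa.
Pipe B: V = Q/A = 0.00532/0.003009 = 1.768 m/s; Re = 7.583e+04; ε/D = 0.0242; Haaland → f = 0.05298; ΔP_B = f(L/D)(ρV²/2) = 1.321e+05 Pa.
ΔP_A/ΔP_B = 3.584e+05/1.321e+05 = 2.71.

ΔP_A/ΔP_B ≈ 2.71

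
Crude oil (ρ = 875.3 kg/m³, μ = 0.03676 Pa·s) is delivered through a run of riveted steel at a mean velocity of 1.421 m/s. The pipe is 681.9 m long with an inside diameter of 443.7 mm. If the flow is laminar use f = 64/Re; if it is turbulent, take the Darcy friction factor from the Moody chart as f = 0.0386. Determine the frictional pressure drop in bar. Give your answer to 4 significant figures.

ΔP ≈ 0.5242 bar

Reynolds number Re = ρVD/μ = 875.3 · 1.421 · 0.4437 / 0.0368 = 1.501e+04.
Re > 4000 → turbulent; use the Moody-chart value f = 0.0386.
Darcy-Weisbach: ΔP = f(L/D)(ρV²/2) = 0.0386·(681.9/0.4437)·(875.3·1.421²/2) = 0.0386·1537·883.7 = 5.242e+04 Pa.
ΔP = 5.242e+04 Pa = 0.5242 bar.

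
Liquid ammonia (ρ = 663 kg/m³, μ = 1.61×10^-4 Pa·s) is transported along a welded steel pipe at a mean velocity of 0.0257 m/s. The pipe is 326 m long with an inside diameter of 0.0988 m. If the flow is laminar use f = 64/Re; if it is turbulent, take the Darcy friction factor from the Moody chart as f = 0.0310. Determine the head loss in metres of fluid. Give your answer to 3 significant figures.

Reynolds number Re = ρVD/μ = 663 · 0.0257 · 0.0988 / 0.000161 = 1.046e+04.
Re > 4000 → turbulent; use the Moody-chart value f = 0.0310.
Darcy-Weisbach: ΔP = f(L/D)(ρV²/2) = 0.031·(326/0.0988)·(663·0.0257²/2) = 0.031·3300·0.219 = 22.4 Pa.
Head loss h_f = ΔP/(ρg) = 22.4/(663·9.81) = 0.00344 m.

h_f ≈ 0.00344 m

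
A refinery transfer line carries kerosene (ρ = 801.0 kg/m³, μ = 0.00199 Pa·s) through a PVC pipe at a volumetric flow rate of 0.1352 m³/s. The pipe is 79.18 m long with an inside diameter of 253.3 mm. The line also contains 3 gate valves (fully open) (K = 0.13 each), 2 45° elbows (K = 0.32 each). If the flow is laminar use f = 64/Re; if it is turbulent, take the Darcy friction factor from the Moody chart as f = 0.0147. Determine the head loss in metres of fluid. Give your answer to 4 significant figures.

Cross-sectional area A = πD²/4 = π(0.2533)²/4 = 0.05039 m²; mean velocity V = Q/A = 0.1352/0.05039 = 2.683 m/s.
Reynolds number Re = ρVD/μ = 801 · 2.683 · 0.2533 / 0.00199 = 2.735e+05.
Re > 4000 → turbulent; use the Moody-chart value f = 0.0147.
Total minor-loss coefficient ΣK = 3·0.13 + 2·0.32 = 1.03.
ΔP = [f·L/D + ΣK]·(ρV²/2) = [0.0147·79.18/0.2533 + 1.03]·(801·2.683²/2) = [4.595 + 1.03]·2883 = 1.622e+04 Pa.
Head loss h_f = ΔP/(ρg) = 1.622e+04/(801·9.81) = 2.064 m.

h_f ≈ 2.064 m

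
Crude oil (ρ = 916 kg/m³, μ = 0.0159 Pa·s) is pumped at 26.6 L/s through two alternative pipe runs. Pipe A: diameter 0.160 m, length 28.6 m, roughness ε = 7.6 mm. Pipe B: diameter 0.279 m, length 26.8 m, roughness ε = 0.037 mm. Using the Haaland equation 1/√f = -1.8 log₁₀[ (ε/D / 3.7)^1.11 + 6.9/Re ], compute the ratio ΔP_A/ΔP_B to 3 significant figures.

ΔP_A/ΔP_B ≈ 36.2

Pipe A: V = Q/A = 0.0266/0.02011 = 1.323 m/s; Re = 1.219e+04; ε/D = 0.0475; Haaland → f = 0.07205; ΔP_A = f(L/D)(ρV²/2) = 1.032e+04 Pa.
Pipe B: V = Q/A = 0.0266/0.06114 = 0.4351 m/s; Re = 6993; ε/D = 0.000133; Haaland → f = 0.03428; ΔP_B = f(L/D)(ρV²/2) = 285.5 Pa.
ΔP_A/ΔP_B = 1.032e+04/285.5 = 36.2.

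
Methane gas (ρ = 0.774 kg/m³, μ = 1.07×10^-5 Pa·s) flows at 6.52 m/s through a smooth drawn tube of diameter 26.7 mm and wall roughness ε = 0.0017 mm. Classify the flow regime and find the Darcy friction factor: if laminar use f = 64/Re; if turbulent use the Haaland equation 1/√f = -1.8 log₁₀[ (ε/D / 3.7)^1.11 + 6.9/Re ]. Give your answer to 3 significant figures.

f ≈ 0.0291

Re = ρVD/μ = 0.774·6.52·0.0267/1.07e-05 = 1.259e+04.
Re > 4000 → turbulent. ε/D = 1.7e-06/0.0267 = 6.37e-05; Haaland: 1/√f = -1.8 log₁₀[5.15e-06 + 0.000548] = 5.863, so f = 0.02909.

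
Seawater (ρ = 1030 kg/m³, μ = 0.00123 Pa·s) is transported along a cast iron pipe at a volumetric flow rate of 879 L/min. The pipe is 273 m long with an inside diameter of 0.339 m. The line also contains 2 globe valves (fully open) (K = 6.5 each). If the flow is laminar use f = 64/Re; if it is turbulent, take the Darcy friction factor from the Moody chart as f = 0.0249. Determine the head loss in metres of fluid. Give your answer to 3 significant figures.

Q = 879 L/min = 879/60000 = 0.01465 m³/s.
Cross-sectional area A = πD²/4 = π(0.339)²/4 = 0.09026 m²; mean velocity V = Q/A = 0.01465/0.09026 = 0.1623 m/s.
Reynolds number Re = ρVD/μ = 1030 · 0.1623 · 0.339 / 0.00123 = 4.608e+04.
Re > 4000 → turbulent; use the Moody-chart value f = 0.0249.
Total minor-loss coefficient ΣK = 2·6.5 = 13.
ΔP = [f·L/D + ΣK]·(ρV²/2) = [0.0249·273/0.339 + 13]·(1030·0.1623²/2) = [20.05 + 13]·13.57 = 448.4 Pa.
Head loss h_f = ΔP/(ρg) = 448.4/(1030·9.81) = 0.0444 m.

h_f ≈ 0.0444 m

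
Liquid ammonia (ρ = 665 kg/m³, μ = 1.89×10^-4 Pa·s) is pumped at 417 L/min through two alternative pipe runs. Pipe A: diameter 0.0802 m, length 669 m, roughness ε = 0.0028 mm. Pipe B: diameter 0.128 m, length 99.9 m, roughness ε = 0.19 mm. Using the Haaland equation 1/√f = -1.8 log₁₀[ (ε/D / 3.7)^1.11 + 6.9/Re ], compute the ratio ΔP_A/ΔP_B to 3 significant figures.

ΔP_A/ΔP_B ≈ 43.2

Pipe A: V = Q/A = 0.00695/0.005052 = 1.376 m/s; Re = 3.882e+05; ε/D = 3.49e-05; Haaland → f = 0.01403; ΔP_A = f(L/D)(ρV²/2) = 7.366e+04 Pa.
Pipe B: V = Q/A = 0.00695/0.01287 = 0.5401 m/s; Re = 2.432e+05; ε/D = 0.00148; Haaland → f = 0.02251; ΔP_B = f(L/D)(ρV²/2) = 1704 Pa.
ΔP_A/ΔP_B = 7.366e+04/1704 = 43.2.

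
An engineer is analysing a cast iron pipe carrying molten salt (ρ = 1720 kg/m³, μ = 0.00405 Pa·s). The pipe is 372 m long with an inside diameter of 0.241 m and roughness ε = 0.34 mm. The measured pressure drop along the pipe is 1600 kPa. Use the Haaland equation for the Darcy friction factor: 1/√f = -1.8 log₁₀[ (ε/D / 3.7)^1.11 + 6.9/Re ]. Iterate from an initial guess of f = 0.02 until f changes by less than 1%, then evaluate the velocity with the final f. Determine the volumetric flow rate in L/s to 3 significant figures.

Rearranging Darcy-Weisbach: V = √(2·ΔP·D/(f·L·ρ)). With ε/D = 0.00034/0.241 = 0.00141, iterate starting from f = 0.02:
  f = 0.02 → V = √(2·1.6e+06·0.241/(0.02·372·1720)) = 7.763 m/s; Re = ρVD/μ = 7.946e+05; f → 0.02169
  f = 0.02169 → V = 7.454 m/s; Re = 7.629e+05; f → 0.0217
Converged (Δf/f < 1%). With the final f = 0.0217: V = √(2·1.6e+06·0.241/(0.0217·372·1720)) = 7.452 m/s.
Q = V·A = 7.452·(π/4·0.241²) = 0.3399 m³/s = 340 L/s.

Q ≈ 340 L/s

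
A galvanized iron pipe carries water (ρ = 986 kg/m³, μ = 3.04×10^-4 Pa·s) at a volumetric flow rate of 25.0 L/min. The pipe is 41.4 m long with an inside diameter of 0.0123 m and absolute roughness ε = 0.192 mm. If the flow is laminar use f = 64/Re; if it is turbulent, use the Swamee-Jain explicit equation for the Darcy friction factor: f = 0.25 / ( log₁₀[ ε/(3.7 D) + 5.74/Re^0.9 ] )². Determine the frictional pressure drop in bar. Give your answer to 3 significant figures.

ΔP ≈ 9.15 bar

Q = 25.0 L/min = 25.0/60000 = 0.0004167 m³/s.
Cross-sectional area A = πD²/4 = π(0.0123)²/4 = 0.0001188 m²; mean velocity V = Q/A = 0.0004167/0.0001188 = 3.507 m/s.
Reynolds number Re = ρVD/μ = 986 · 3.507 · 0.0123 / 0.000304 = 1.399e+05.
Re > 4000 → turbulent. Relative roughness ε/D = 0.000192/0.0123 = 0.0156. Swamee-Jain: f = 0.25/(log₁₀[0.0156/3.7 + 5.74/1.399e+05^0.9])² = 0.25/(log₁₀[0.00422 + 0.000134])² = 0.25/(-2.361)² = 0.04484.
Darcy-Weisbach: ΔP = f(L/D)(ρV²/2) = 0.04484·(41.4/0.0123)·(986·3.507²/2) = 0.04484·3366·6062 = 9.149e+05 Pa.
ΔP = 9.149e+05 Pa = 9.15 bar.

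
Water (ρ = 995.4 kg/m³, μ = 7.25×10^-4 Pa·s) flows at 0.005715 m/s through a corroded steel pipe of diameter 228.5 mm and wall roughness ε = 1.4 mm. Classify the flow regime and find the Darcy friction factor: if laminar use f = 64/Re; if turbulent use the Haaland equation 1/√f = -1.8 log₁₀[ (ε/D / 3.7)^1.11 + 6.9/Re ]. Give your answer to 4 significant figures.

Re = ρVD/μ = 995.4·0.005715·0.2285/0.000725 = 1793.
Re < 2300 → laminar, so f = 64/Re = 0.0357 (roughness is irrelevant in laminar flow).

f ≈ 0.03570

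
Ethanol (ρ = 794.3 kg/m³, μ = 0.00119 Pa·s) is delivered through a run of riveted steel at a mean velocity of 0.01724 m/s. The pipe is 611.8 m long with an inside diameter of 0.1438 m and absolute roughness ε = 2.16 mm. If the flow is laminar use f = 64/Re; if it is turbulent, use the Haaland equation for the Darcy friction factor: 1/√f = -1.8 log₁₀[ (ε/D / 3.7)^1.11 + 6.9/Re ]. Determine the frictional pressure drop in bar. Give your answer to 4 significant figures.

Reynolds number Re = ρVD/μ = 794.3 · 0.01724 · 0.1438 / 0.00119 = 1655.
Re < 2300 → laminar flow, so f = 64/Re = 64/1655 = 0.03868 (the turbulent correlation is not needed).
Darcy-Weisbach: ΔP = f(L/D)(ρV²/2) = 0.03868·(611.8/0.1438)·(794.3·0.01724²/2) = 0.03868·4255·0.118 = 19.42 Pa.
ΔP = 19.42 Pa = 1.942×10^-4 bar.

ΔP ≈ 1.942×10^-4 bar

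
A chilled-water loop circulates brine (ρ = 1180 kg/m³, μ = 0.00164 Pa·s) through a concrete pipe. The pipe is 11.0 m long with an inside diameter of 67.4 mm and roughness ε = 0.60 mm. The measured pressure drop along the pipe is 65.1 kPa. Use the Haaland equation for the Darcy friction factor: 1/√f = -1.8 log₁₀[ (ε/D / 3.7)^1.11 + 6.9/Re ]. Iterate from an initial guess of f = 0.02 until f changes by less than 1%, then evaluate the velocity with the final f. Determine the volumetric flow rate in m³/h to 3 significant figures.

Q ≈ 55.0 m³/h

Rearranging Darcy-Weisbach: V = √(2·ΔP·D/(f·L·ρ)). With ε/D = 0.0006/0.0674 = 0.0089, iterate starting from f = 0.02:
  f = 0.02 → V = √(2·6.51e+04·0.0674/(0.02·11·1180)) = 5.814 m/s; Re = ρVD/μ = 2.82e+05; f → 0.03674
  f = 0.03674 → V = 4.29 m/s; Re = 2.08e+05; f → 0.03682
Converged (Δf/f < 1%). With the final f = 0.03682: V = √(2·6.51e+04·0.0674/(0.03682·11·1180)) = 4.285 m/s.
Q = V·A = 4.285·(π/4·0.0674²) = 0.01529 m³/s = 55.0 m³/h.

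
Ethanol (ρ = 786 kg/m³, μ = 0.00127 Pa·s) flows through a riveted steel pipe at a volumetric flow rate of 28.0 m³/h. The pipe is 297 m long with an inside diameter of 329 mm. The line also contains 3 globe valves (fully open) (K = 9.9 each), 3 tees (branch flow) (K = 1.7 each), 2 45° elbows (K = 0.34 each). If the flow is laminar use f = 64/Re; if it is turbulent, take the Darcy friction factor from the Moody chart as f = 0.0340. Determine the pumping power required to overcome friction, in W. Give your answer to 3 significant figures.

Q = 28.0 m³/h = 28.0/3600 = 0.007778 m³/s.
Cross-sectional area A = πD²/4 = π(0.329)²/4 = 0.08501 m²; mean velocity V = Q/A = 0.007778/0.08501 = 0.09149 m/s.
Reynolds number Re = ρVD/μ = 786 · 0.09149 · 0.329 / 0.00127 = 1.863e+04.
Re > 4000 → turbulent; use the Moody-chart value f = 0.0340.
Total minor-loss coefficient ΣK = 3·9.9 + 3·1.7 + 2·0.34 = 35.5.
ΔP = [f·L/D + ΣK]·(ρV²/2) = [0.034·297/0.329 + 35.5]·(786·0.09149²/2) = [30.69 + 35.5]·3.29 = 217.7 Pa.
Pumping power P = QΔP = 0.007778·217.7 = 1.693 W = 1.69 W.

P ≈ 1.69 W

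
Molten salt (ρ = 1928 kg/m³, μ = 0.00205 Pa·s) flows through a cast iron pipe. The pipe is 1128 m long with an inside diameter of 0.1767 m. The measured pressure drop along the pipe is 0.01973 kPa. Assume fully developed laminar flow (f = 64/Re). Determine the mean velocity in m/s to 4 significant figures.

For laminar flow, f = 64/Re with Re = ρVD/μ, so Darcy-Weisbach reduces to ΔP = 32μLV/D². Solving for V: V = ΔP·D²/(32μL) = 19.73·(0.1767)²/(32·0.00205·1128) = 0.008325 m/s.
Check: Re = ρVD/μ = 1928·0.008325·0.1767/0.00205 = 1383 < 2300, so the laminar assumption holds.

V ≈ 0.008325 m/s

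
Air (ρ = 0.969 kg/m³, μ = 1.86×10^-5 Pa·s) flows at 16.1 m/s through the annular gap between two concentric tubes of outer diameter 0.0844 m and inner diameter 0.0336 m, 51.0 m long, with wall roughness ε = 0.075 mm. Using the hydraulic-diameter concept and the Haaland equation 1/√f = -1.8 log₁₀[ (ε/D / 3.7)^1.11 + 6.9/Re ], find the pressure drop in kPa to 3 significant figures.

ΔP ≈ 3.21 kPa

Hydraulic diameter D_h = 4A/P = D_o - D_i = 0.0844 - 0.0336 = 0.0508 m.
Re = ρVD_h/μ = 0.969·16.1·0.0508/1.86e-05 = 4.261e+04.
ε/D_h = 7.5e-05/0.0508 = 0.00148; Haaland gives 1/√f = -1.8 log₁₀[0.000169+0.000162] = 6.265, so f = 0.02548.
ΔP = f(L/D_h)(ρV²/2) = 0.02548·51/0.0508·125.6 = 3212 Pa.
ΔP = 3.21 kPa.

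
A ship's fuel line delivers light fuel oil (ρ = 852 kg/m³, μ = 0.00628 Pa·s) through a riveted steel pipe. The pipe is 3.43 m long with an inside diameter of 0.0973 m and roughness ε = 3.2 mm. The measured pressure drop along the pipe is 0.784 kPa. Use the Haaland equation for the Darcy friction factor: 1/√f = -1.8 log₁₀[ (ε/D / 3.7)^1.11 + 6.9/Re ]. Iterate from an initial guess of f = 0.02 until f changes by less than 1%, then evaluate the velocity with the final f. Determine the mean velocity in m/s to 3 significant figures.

Rearranging Darcy-Weisbach: V = √(2·ΔP·D/(f·L·ρ)). With ε/D = 0.0032/0.0973 = 0.0329, iterate starting from f = 0.02:
  f = 0.02 → V = √(2·784·0.0973/(0.02·3.43·852)) = 1.616 m/s; Re = ρVD/μ = 2.133e+04; f → 0.06091
  f = 0.06091 → V = 0.9258 m/s; Re = 1.222e+04; f → 0.06191
  f = 0.06191 → V = 0.9183 m/s; Re = 1.212e+04; f → 0.06193
Converged (Δf/f < 1%). With the final f = 0.06193: V = √(2·784·0.0973/(0.06193·3.43·852)) = 0.9181 m/s.

V ≈ 0.918 m/s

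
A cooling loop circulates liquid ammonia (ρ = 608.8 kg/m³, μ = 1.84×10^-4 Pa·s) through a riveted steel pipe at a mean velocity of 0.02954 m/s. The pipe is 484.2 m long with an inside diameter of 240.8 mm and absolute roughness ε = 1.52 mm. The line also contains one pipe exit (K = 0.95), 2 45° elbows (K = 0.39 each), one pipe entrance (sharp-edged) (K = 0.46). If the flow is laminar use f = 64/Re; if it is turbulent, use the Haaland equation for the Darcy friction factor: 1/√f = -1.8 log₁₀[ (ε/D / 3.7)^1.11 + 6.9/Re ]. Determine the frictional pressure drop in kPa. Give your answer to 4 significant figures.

ΔP ≈ 0.01961 kPa

Reynolds number Re = ρVD/μ = 608.8 · 0.02954 · 0.2408 / 0.000184 = 2.354e+04.
Re > 4000 → turbulent. Relative roughness ε/D = 0.00152/0.2408 = 0.00631. Haaland: 1/√f = -1.8 log₁₀[(0.00631/3.7)^1.11 + 6.9/2.354e+04] = -1.8 log₁₀[0.000846 + 0.000293] = 5.298, so f = 0.03563.
Total minor-loss coefficient ΣK = 1·0.95 + 2·0.39 + 1·0.46 = 2.19.
ΔP = [f·L/D + ΣK]·(ρV²/2) = [0.03563·484.2/0.2408 + 2.19]·(608.8·0.02954²/2) = [71.64 + 2.19]·0.2656 = 19.61 Pa.
ΔP = 19.61 Pa = 0.01961 kPa.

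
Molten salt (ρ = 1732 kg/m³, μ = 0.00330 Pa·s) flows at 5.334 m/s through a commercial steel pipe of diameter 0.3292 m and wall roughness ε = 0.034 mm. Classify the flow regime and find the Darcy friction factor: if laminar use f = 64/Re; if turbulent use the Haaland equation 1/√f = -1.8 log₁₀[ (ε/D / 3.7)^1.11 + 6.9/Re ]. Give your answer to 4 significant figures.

Re = ρVD/μ = 1732·5.334·0.3292/0.0033 = 9.216e+05.
Re > 4000 → turbulent. ε/D = 3.4e-05/0.3292 = 0.000103; Haaland: 1/√f = -1.8 log₁₀[8.81e-06 + 7.49e-06] = 8.618, so f = 0.01346.

f ≈ 0.01346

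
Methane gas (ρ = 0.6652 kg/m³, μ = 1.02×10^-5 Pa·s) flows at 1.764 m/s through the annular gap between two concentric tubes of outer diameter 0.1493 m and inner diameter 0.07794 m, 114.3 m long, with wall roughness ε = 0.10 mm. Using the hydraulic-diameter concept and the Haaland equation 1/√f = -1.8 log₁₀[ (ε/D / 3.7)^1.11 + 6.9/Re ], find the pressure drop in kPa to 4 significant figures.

ΔP ≈ 0.05684 kPa

Hydraulic diameter D_h = 4A/P = D_o - D_i = 0.1493 - 0.07794 = 0.07136 m.
Re = ρVD_h/μ = 0.6652·1.764·0.07136/1.02e-05 = 8209.
ε/D_h = 0.0001/0.07136 = 0.0014; Haaland gives 1/√f = -1.8 log₁₀[0.000159+0.000841] = 5.4, so f = 0.03429.
ΔP = f(L/D_h)(ρV²/2) = 0.03429·114.3/0.07136·1.035 = 56.84 Pa.
ΔP = 0.05684 kPa.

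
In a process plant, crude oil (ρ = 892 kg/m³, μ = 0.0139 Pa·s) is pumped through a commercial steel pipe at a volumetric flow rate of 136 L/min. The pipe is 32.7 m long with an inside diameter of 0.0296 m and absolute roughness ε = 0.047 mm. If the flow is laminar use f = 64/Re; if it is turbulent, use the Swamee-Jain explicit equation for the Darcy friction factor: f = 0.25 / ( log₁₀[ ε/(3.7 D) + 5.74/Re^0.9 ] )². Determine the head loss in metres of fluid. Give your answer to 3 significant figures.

h_f ≈ 22.9 m

Q = 136 L/min = 136/60000 = 0.002267 m³/s.
Cross-sectional area A = πD²/4 = π(0.0296)²/4 = 0.0006881 m²; mean velocity V = Q/A = 0.002267/0.0006881 = 3.294 m/s.
Reynolds number Re = ρVD/μ = 892 · 3.294 · 0.0296 / 0.0139 = 6257.
Re > 4000 → turbulent. Relative roughness ε/D = 4.7e-05/0.0296 = 0.00159. Swamee-Jain: f = 0.25/(log₁₀[0.00159/3.7 + 5.74/6257^0.9])² = 0.25/(log₁₀[0.000429 + 0.0022])² = 0.25/(-2.58)² = 0.03755.
Darcy-Weisbach: ΔP = f(L/D)(ρV²/2) = 0.03755·(32.7/0.0296)·(892·3.294²/2) = 0.03755·1105·4839 = 2.007e+05 Pa.
Head loss h_f = ΔP/(ρg) = 2.007e+05/(892·9.81) = 22.9 m.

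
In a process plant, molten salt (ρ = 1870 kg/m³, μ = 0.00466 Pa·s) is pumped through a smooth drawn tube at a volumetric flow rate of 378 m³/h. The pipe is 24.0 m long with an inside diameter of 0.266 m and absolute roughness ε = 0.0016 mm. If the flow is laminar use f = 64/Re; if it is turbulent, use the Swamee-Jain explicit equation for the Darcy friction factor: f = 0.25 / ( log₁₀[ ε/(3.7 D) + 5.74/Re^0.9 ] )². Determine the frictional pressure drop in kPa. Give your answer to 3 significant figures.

ΔP ≈ 4.69 kPa

Q = 378 m³/h = 378/3600 = 0.105 m³/s.
Cross-sectional area A = πD²/4 = π(0.266)²/4 = 0.05557 m²; mean velocity V = Q/A = 0.105/0.05557 = 1.889 m/s.
Reynolds number Re = ρVD/μ = 1870 · 1.889 · 0.266 / 0.00466 = 2.017e+05.
Re > 4000 → turbulent. Relative roughness ε/D = 1.6e-06/0.266 = 6.02e-06. Swamee-Jain: f = 0.25/(log₁₀[6.02e-06/3.7 + 5.74/2.017e+05^0.9])² = 0.25/(log₁₀[1.63e-06 + 9.65e-05])² = 0.25/(-4.008)² = 0.01556.
Darcy-Weisbach: ΔP = f(L/D)(ρV²/2) = 0.01556·(24/0.266)·(1870·1.889²/2) = 0.01556·90.23·3338 = 4687 Pa.
ΔP = 4687 Pa = 4.69 kPa.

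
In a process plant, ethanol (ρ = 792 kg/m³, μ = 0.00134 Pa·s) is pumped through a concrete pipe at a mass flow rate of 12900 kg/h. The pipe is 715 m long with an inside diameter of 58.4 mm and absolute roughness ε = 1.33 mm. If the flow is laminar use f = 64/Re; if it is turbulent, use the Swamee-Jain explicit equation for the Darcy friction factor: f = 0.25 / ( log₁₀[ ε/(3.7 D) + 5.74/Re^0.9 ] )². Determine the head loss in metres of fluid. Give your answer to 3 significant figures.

ṁ = 12900 kg/h = 12900/3600 = 3.583 kg/s.
A = πD²/4 = π(0.0584)²/4 = 0.002679 m²; mean velocity V = ṁ/(ρA) = 3.583/(792 · 0.002679) = 1.689 m/s.
Reynolds number Re = ρVD/μ = 792 · 1.689 · 0.0584 / 0.00134 = 5.83e+04.
Re > 4000 → turbulent. Relative roughness ε/D = 0.00133/0.0584 = 0.0228. Swamee-Jain: f = 0.25/(log₁₀[0.0228/3.7 + 5.74/5.83e+04^0.9])² = 0.25/(log₁₀[0.00616 + 0.000295])² = 0.25/(-2.19)² = 0.05211.
Darcy-Weisbach: ΔP = f(L/D)(ρV²/2) = 0.05211·(715/0.0584)·(792·1.689²/2) = 0.05211·1.224e+04·1130 = 7.207e+05 Pa.
Head loss h_f = ΔP/(ρg) = 7.207e+05/(792·9.81) = 92.8 m.

h_f ≈ 92.8 m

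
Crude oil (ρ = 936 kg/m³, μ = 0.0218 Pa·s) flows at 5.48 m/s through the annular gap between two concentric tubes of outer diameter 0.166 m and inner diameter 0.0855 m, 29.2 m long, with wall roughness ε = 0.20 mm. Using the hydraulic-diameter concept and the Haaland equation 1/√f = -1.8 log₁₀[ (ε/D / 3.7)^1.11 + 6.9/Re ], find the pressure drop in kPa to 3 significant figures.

Hydraulic diameter D_h = 4A/P = D_o - D_i = 0.166 - 0.0855 = 0.0805 m.
Re = ρVD_h/μ = 936·5.48·0.0805/0.0218 = 1.894e+04.
ε/D_h = 0.0002/0.0805 = 0.00248; Haaland gives 1/√f = -1.8 log₁₀[0.000301+0.000364] = 5.719, so f = 0.03057.
ΔP = f(L/D_h)(ρV²/2) = 0.03057·29.2/0.0805·1.405e+04 = 1.559e+05 Pa.
ΔP = 156 kPa.

ΔP ≈ 156 kPa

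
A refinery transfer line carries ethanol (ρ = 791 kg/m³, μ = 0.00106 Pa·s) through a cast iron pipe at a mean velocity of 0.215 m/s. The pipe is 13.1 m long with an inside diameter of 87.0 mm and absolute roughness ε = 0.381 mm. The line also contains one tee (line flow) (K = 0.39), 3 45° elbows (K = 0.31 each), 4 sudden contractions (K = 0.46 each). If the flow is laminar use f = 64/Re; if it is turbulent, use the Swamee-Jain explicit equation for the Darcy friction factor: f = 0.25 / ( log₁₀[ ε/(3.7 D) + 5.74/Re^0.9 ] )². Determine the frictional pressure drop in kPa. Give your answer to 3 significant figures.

Reynolds number Re = ρVD/μ = 791 · 0.215 · 0.087 / 0.00106 = 1.396e+04.
Re > 4000 → turbulent. Relative roughness ε/D = 0.000381/0.087 = 0.00438. Swamee-Jain: f = 0.25/(log₁₀[0.00438/3.7 + 5.74/1.396e+04^0.9])² = 0.25/(log₁₀[0.00118 + 0.00107])² = 0.25/(-2.648)² = 0.03567.
Total minor-loss coefficient ΣK = 1·0.39 + 3·0.31 + 4·0.46 = 3.16.
ΔP = [f·L/D + ΣK]·(ρV²/2) = [0.03567·13.1/0.087 + 3.16]·(791·0.215²/2) = [5.371 + 3.16]·18.28 = 156 Pa.
ΔP = 156 Pa = 0.156 kPa.

ΔP ≈ 0.156 kPa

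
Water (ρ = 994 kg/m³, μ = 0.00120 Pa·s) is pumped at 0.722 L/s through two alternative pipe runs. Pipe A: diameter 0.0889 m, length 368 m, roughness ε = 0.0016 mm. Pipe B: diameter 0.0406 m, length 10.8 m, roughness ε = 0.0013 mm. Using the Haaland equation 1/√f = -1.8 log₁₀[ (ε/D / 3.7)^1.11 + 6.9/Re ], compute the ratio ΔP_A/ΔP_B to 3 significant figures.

ΔP_A/ΔP_B ≈ 0.833

Pipe A: V = Q/A = 0.000722/0.006207 = 0.1163 m/s; Re = 8565; ε/D = 1.8e-05; Haaland → f = 0.03226; ΔP_A = f(L/D)(ρV²/2) = 897.9 Pa.
Pipe B: V = Q/A = 0.000722/0.001295 = 0.5577 m/s; Re = 1.876e+04; ε/D = 3.2e-05; Haaland → f = 0.02621; ΔP_B = f(L/D)(ρV²/2) = 1078 Pa.
ΔP_A/ΔP_B = 897.9/1078 = 0.833.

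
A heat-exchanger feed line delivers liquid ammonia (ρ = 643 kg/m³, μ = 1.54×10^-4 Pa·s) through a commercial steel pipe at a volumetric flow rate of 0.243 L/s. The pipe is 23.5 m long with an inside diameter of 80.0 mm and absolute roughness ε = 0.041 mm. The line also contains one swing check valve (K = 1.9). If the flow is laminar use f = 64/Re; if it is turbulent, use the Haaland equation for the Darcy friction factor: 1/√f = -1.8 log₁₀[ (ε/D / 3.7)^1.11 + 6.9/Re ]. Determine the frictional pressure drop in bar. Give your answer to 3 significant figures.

ΔP ≈ 7.61×10^-5 bar

Q = 0.243 L/s = 0.243/1000 = 0.000243 m³/s.
Cross-sectional area A = πD²/4 = π(0.08)²/4 = 0.005027 m²; mean velocity V = Q/A = 0.000243/0.005027 = 0.04834 m/s.
Reynolds number Re = ρVD/μ = 643 · 0.04834 · 0.08 / 0.000154 = 1.615e+04.
Re > 4000 → turbulent. Relative roughness ε/D = 4.1e-05/0.08 = 0.000513. Haaland: 1/√f = -1.8 log₁₀[(0.000513/3.7)^1.11 + 6.9/1.615e+04] = -1.8 log₁₀[5.21e-05 + 0.000427] = 5.975, so f = 0.02801.
Total minor-loss coefficient ΣK = 1·1.9 = 1.9.
ΔP = [f·L/D + ΣK]·(ρV²/2) = [0.02801·23.5/0.08 + 1.9]·(643·0.04834²/2) = [8.229 + 1.9]·0.7514 = 7.611 Pa.
ΔP = 7.611 Pa = 7.61×10^-5 bar.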